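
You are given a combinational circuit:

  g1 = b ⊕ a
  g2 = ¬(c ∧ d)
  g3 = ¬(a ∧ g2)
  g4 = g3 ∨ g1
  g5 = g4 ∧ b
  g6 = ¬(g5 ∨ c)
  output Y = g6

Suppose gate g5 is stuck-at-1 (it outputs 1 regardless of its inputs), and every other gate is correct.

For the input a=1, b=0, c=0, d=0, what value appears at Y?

Propagate with g5 forced: g1=1, g2=1, g3=0, g4=1, g5=1 [stuck-at-1], g6=0.
So Y = 0. (Without the fault it would be 1.)

0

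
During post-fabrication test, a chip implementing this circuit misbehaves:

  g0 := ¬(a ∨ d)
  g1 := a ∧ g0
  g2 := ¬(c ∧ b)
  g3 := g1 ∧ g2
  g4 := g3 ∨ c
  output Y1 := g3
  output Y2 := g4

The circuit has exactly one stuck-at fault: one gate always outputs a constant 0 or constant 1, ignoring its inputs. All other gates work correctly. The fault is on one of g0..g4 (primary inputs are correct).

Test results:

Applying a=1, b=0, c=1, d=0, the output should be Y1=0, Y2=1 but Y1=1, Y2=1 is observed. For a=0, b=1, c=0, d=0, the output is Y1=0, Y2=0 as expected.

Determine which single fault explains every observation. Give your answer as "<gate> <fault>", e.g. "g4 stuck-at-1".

Fault-free values for test 1 (a=1, b=0, c=1, d=0): g0=0, g1=0, g2=1, g3=0, g4=1, giving Y1=0, Y2=1. Observed Y1=1, Y2=1.
Test 1: faults giving observed Y1=1, Y2=1 are {g0 stuck-at-1, g1 stuck-at-1, g3 stuck-at-1}.
Test 2 (a=0, b=1, c=0, d=0): fault-free g0=1, g1=0, g2=1, g3=0, g4=0 → Y1=0, Y2=0; observed Y1=0, Y2=0. Eliminates g1 stuck-at-1, g3 stuck-at-1.
Only g0 stuck-at-1 is consistent with every test.

g0 stuck-at-1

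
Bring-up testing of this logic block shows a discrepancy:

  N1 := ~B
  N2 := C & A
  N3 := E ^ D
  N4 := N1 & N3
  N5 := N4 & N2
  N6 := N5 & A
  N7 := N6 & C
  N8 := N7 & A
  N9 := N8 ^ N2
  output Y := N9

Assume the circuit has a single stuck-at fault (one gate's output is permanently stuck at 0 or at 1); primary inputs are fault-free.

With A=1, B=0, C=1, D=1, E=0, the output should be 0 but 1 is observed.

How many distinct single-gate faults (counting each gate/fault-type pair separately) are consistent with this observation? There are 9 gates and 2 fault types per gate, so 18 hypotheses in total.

Fault-free: N1=1, N2=1, N3=1, N4=1, N5=1, N6=1, N7=1, N8=1, N9=0 → 0. Observed 1.
  N1: stuck-at-0 ✓; others ✗
  N2: none of the 2 fault types match ✗
  N3: stuck-at-0 ✓; others ✗
  N4: stuck-at-0 ✓; others ✗
  N5: stuck-at-0 ✓; others ✗
  N6: stuck-at-0 ✓; others ✗
  N7: stuck-at-0 ✓; others ✗
  N8: stuck-at-0 ✓; others ✗
  N9: stuck-at-1 ✓; others ✗
Consistent faults: {N1 stuck-at-0, N3 stuck-at-0, N4 stuck-at-0, N5 stuck-at-0, N6 stuck-at-0, N7 stuck-at-0, N8 stuck-at-0, N9 stuck-at-1} — 8 in all.

8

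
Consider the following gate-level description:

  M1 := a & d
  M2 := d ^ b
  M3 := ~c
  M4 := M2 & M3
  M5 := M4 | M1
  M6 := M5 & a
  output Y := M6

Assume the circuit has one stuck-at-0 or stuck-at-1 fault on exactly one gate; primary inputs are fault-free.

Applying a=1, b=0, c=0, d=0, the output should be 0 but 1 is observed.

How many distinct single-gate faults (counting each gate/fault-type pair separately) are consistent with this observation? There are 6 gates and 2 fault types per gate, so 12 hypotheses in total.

Fault-free: M1=0, M2=0, M3=1, M4=0, M5=0, M6=0 → 0. Observed 1.
  M1 stuck-at-0: output 0 ✗
  M1 stuck-at-1: output 1 ✓
  M2 stuck-at-0: output 0 ✗
  M2 stuck-at-1: output 1 ✓
  M3 stuck-at-0: output 0 ✗
  M3 stuck-at-1: output 0 ✗
  M4 stuck-at-0: output 0 ✗
  M4 stuck-at-1: output 1 ✓
  M5 stuck-at-0: output 0 ✗
  M5 stuck-at-1: output 1 ✓
  M6 stuck-at-0: output 0 ✗
  M6 stuck-at-1: output 1 ✓
Consistent faults: {M1 stuck-at-1, M2 stuck-at-1, M4 stuck-at-1, M5 stuck-at-1, M6 stuck-at-1} — 5 in all.

5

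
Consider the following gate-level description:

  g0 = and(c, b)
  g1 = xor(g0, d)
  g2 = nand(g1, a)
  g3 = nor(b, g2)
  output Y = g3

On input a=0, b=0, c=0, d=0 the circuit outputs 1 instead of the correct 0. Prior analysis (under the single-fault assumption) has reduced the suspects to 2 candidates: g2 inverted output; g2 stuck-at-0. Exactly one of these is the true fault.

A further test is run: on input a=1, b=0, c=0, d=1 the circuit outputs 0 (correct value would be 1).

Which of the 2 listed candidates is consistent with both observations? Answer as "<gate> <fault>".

Evaluate each candidate on input a=1, b=0, c=0, d=1:
  g2 inverted output: g0=0, g1=1, g2=1 [inverted output], g3=0 → 0 — matches
  g2 stuck-at-0: g0=0, g1=1, g2=0 [stuck-at-0], g3=1 → 1 — eliminated
Only g2 inverted output reproduces the observed 0.

g2 inverted output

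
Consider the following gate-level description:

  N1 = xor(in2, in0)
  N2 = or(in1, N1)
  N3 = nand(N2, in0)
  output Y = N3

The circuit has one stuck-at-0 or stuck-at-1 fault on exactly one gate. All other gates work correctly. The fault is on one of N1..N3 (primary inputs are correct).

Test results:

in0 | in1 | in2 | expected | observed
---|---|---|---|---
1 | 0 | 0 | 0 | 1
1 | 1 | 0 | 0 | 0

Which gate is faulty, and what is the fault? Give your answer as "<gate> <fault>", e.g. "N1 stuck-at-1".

Fault-free values for test 1 (in0=1, in1=0, in2=0): N1=1, N2=1, N3=0, giving Y=0. Observed 1.
Test 1: faults giving observed 1 are {N1 stuck-at-0, N2 stuck-at-0, N3 stuck-at-1}.
Test 2 (in0=1, in1=1, in2=0): fault-free N1=1, N2=1, N3=0 → 0; observed 0. Eliminates N2 stuck-at-0, N3 stuck-at-1.
Only N1 stuck-at-0 is consistent with every test.

N1 stuck-at-0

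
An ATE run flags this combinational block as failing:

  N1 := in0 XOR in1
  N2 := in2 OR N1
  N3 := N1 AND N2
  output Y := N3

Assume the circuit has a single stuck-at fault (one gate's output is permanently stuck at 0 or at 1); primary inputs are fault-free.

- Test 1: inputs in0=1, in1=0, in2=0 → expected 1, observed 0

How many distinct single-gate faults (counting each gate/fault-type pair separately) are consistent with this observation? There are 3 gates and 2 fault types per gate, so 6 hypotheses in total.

Fault-free: N1=1, N2=1, N3=1 → 1. Observed 0.
  N1 stuck-at-0: output 0 ✓
  N1 stuck-at-1: output 1 ✗
  N2 stuck-at-0: output 0 ✓
  N2 stuck-at-1: output 1 ✗
  N3 stuck-at-0: output 0 ✓
  N3 stuck-at-1: output 1 ✗
Consistent faults: {N1 stuck-at-0, N2 stuck-at-0, N3 stuck-at-0} — 3 in all.

3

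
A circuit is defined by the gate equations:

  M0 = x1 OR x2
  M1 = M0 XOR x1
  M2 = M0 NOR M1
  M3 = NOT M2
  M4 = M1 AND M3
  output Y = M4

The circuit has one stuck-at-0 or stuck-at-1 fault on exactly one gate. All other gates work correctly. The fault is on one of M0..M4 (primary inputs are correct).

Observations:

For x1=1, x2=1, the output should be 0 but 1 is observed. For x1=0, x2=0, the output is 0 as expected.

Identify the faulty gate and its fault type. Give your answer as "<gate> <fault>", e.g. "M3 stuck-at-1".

Fault-free values for test 1 (x1=1, x2=1): M0=1, M1=0, M2=0, M3=1, M4=0, giving Y=0. Observed 1.
Test 1: faults giving observed 1 are {M0 stuck-at-0, M1 stuck-at-1, M4 stuck-at-1}.
Test 2 (x1=0, x2=0): fault-free M0=0, M1=0, M2=1, M3=0, M4=0 → 0; observed 0. Eliminates M1 stuck-at-1, M4 stuck-at-1.
Only M0 stuck-at-0 is consistent with every test.

M0 stuck-at-0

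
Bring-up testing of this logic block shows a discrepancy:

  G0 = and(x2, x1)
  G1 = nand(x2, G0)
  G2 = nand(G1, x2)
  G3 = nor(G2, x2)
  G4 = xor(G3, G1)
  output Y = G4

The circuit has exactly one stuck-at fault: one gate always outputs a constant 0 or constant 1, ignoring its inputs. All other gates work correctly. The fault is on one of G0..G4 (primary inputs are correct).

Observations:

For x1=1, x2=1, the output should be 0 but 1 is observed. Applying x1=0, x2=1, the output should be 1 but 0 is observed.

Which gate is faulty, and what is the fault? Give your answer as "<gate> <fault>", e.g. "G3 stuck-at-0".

Fault-free values for test 1 (x1=1, x2=1): G0=1, G1=0, G2=1, G3=0, G4=0, giving Y=0. Observed 1.
Test 1: faults giving observed 1 are {G0 stuck-at-0, G1 stuck-at-1, G3 stuck-at-1, G4 stuck-at-1}.
Test 2 (x1=0, x2=1): fault-free G0=0, G1=1, G2=0, G3=0, G4=1 → 1; observed 0. Eliminates G0 stuck-at-0, G1 stuck-at-1, G4 stuck-at-1.
Only G3 stuck-at-1 is consistent with every test.

G3 stuck-at-1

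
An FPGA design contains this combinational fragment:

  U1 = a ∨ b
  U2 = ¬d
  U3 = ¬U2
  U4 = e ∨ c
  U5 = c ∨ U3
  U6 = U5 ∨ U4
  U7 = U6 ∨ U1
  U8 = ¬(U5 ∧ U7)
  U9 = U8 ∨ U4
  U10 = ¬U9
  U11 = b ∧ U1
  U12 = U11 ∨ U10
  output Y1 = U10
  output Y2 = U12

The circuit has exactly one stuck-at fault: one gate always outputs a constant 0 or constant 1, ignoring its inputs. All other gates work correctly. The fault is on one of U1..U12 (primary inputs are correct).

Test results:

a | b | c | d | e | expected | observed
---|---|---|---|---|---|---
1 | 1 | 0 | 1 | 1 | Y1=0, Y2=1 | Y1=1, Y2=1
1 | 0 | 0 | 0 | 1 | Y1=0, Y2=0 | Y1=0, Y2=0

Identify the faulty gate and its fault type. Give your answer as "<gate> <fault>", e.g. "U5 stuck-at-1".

Fault-free values for test 1 (a=1, b=1, c=0, d=1, e=1): U1=1, U2=0, U3=1, U4=1, U5=1, U6=1, U7=1, U8=0, U9=1, U10=0, U11=1, U12=1, giving Y1=0, Y2=1. Observed Y1=1, Y2=1.
Test 1: faults giving observed Y1=1, Y2=1 are {U4 stuck-at-0, U9 stuck-at-0, U10 stuck-at-1}.
Test 2 (a=1, b=0, c=0, d=0, e=1): fault-free U1=1, U2=1, U3=0, U4=1, U5=0, U6=1, U7=1, U8=1, U9=1, U10=0, U11=0, U12=0 → Y1=0, Y2=0; observed Y1=0, Y2=0. Eliminates U9 stuck-at-0, U10 stuck-at-1.
Only U4 stuck-at-0 is consistent with every test.

U4 stuck-at-0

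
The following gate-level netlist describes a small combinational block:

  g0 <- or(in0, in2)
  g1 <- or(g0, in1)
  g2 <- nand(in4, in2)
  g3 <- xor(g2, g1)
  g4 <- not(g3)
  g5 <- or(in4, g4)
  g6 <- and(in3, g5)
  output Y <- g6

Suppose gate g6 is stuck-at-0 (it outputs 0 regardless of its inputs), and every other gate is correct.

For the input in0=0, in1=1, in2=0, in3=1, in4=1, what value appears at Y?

Propagate with g6 forced: g0=0, g1=1, g2=1, g3=0, g4=1, g5=1, g6=0 [stuck-at-0].
So Y = 0. (Without the fault it would be 1.)

0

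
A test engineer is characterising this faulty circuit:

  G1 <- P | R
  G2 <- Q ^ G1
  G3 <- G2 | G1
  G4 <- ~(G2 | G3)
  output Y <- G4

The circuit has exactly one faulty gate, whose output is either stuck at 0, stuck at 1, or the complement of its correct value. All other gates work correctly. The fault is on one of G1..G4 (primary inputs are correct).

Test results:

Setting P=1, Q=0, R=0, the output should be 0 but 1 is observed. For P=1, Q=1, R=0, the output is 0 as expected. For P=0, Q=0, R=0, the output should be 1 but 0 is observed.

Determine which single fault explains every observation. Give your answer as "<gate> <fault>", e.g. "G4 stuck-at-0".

G1 inverted output

Fault-free values for test 1 (P=1, Q=0, R=0): G1=1, G2=1, G3=1, G4=0, giving Y=0. Observed 1.
Test 1: faults giving observed 1 are {G1 stuck-at-0, G1 inverted output, G4 stuck-at-1, G4 inverted output}.
Test 2 (P=1, Q=1, R=0): fault-free G1=1, G2=0, G3=1, G4=0 → 0; observed 0. Eliminates G4 stuck-at-1, G4 inverted output.
Test 3 (P=0, Q=0, R=0): fault-free G1=0, G2=0, G3=0, G4=1 → 1; observed 0. Eliminates G1 stuck-at-0.
Only G1 inverted output is consistent with every test.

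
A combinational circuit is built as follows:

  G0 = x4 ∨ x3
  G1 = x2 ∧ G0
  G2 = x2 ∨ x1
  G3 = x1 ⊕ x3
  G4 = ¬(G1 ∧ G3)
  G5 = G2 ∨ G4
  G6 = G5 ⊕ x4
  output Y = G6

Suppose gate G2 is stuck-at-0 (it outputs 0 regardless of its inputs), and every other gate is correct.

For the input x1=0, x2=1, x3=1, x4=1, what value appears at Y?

Propagate with G2 forced: G0=1, G1=1, G2=0 [stuck-at-0], G3=1, G4=0, G5=0, G6=1.
So Y = 1. (Without the fault it would be 0.)

1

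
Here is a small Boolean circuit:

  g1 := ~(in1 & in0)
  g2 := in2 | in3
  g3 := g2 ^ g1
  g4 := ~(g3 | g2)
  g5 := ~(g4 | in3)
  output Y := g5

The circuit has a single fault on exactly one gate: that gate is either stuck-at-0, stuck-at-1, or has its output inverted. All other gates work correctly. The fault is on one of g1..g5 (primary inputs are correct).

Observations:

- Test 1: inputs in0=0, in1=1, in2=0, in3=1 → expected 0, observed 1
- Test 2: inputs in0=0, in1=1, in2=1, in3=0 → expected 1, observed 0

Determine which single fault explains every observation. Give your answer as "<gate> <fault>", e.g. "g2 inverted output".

Fault-free values for test 1 (in0=0, in1=1, in2=0, in3=1): g1=1, g2=1, g3=0, g4=0, g5=0, giving Y=0. Observed 1.
Test 1: faults giving observed 1 are {g5 stuck-at-1, g5 inverted output}.
Test 2 (in0=0, in1=1, in2=1, in3=0): fault-free g1=1, g2=1, g3=0, g4=0, g5=1 → 1; observed 0. Eliminates g5 stuck-at-1.
Only g5 inverted output is consistent with every test.

g5 inverted output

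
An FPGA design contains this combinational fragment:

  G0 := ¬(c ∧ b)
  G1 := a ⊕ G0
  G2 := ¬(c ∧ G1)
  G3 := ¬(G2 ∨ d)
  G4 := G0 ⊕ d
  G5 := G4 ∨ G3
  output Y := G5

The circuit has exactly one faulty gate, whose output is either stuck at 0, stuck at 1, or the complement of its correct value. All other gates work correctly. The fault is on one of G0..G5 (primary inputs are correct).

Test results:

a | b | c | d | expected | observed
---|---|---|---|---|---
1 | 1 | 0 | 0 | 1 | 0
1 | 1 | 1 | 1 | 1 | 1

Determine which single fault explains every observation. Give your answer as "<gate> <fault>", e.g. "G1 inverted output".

Fault-free values for test 1 (a=1, b=1, c=0, d=0): G0=1, G1=0, G2=1, G3=0, G4=1, G5=1, giving Y=1. Observed 0.
Test 1: faults giving observed 0 are {G0 stuck-at-0, G0 inverted output, G4 stuck-at-0, G4 inverted output, G5 stuck-at-0, G5 inverted output}.
Test 2 (a=1, b=1, c=1, d=1): fault-free G0=0, G1=1, G2=0, G3=0, G4=1, G5=1 → 1; observed 1. Eliminates G0 inverted output, G4 stuck-at-0, G4 inverted output, G5 stuck-at-0, G5 inverted output.
Only G0 stuck-at-0 is consistent with every test.

G0 stuck-at-0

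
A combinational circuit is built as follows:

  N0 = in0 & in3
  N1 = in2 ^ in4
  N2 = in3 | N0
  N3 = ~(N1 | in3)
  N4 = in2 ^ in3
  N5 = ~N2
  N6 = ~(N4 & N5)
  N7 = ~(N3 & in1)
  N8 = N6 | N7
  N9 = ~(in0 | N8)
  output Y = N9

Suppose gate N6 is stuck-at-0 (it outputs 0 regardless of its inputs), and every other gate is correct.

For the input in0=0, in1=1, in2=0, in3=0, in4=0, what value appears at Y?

Propagate with N6 forced: N0=0, N1=0, N2=0, N3=1, N4=0, N5=1, N6=0 [stuck-at-0], N7=0, N8=0, N9=1.
So Y = 1. (Without the fault it would be 0.)

1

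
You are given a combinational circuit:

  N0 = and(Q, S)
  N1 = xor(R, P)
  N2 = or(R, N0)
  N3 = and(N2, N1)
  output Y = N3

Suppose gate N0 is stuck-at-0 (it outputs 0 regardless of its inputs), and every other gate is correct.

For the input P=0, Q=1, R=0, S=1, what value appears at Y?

0

Propagate with N0 forced: N0=0 [stuck-at-0], N1=0, N2=0, N3=0.
So Y = 0. (Same as the fault-free value — the fault is masked on this input.)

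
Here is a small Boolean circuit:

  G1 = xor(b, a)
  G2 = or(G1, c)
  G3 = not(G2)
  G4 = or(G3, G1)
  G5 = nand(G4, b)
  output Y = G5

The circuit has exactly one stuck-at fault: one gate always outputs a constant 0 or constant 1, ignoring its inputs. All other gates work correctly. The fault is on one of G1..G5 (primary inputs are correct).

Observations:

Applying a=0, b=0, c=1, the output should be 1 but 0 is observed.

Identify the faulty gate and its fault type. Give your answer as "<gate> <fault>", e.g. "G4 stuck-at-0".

G5 stuck-at-0

Fault-free values for test 1 (a=0, b=0, c=1): G1=0, G2=1, G3=0, G4=0, G5=1, giving Y=1. Observed 0.
Test 1: faults giving observed 0 are {G5 stuck-at-0}.
Only G5 stuck-at-0 is consistent with every test.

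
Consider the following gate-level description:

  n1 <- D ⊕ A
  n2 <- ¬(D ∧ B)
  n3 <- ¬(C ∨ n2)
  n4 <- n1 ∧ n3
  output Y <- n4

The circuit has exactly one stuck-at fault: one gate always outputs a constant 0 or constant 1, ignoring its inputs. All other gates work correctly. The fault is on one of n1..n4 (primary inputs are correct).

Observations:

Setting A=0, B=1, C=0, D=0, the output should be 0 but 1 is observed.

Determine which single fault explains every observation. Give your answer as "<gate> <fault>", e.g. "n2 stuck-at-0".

n4 stuck-at-1

Fault-free values for test 1 (A=0, B=1, C=0, D=0): n1=0, n2=1, n3=0, n4=0, giving Y=0. Observed 1.
Test 1: faults giving observed 1 are {n4 stuck-at-1}.
Only n4 stuck-at-1 is consistent with every test.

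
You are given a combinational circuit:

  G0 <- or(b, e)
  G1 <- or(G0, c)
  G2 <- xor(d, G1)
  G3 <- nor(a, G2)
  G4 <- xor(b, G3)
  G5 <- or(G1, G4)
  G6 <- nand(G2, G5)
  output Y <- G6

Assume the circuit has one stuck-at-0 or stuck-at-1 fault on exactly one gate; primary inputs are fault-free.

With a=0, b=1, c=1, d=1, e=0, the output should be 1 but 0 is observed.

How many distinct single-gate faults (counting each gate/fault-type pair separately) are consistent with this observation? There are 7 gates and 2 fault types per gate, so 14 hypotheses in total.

3

Fault-free: G0=1, G1=1, G2=0, G3=1, G4=0, G5=1, G6=1 → 1. Observed 0.
  G0 stuck-at-0: output 1 ✗
  G0 stuck-at-1: output 1 ✗
  G1 stuck-at-0: output 0 ✓
  G1 stuck-at-1: output 1 ✗
  G2 stuck-at-0: output 1 ✗
  G2 stuck-at-1: output 0 ✓
  G3 stuck-at-0: output 1 ✗
  G3 stuck-at-1: output 1 ✗
  G4 stuck-at-0: output 1 ✗
  G4 stuck-at-1: output 1 ✗
  G5 stuck-at-0: output 1 ✗
  G5 stuck-at-1: output 1 ✗
  G6 stuck-at-0: output 0 ✓
  G6 stuck-at-1: output 1 ✗
Consistent faults: {G1 stuck-at-0, G2 stuck-at-1, G6 stuck-at-0} — 3 in all.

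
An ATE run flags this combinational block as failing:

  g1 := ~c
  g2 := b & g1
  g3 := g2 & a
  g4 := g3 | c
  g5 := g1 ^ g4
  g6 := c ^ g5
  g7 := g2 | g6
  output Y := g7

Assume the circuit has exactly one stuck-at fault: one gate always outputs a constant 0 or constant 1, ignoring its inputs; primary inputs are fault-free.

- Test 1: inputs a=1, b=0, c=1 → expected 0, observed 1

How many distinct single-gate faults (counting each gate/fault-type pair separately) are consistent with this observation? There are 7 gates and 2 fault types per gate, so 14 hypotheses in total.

6

Fault-free: g1=0, g2=0, g3=0, g4=1, g5=1, g6=0, g7=0 → 0. Observed 1.
  g1 stuck-at-0: output 0 ✗
  g1 stuck-at-1: output 1 ✓
  g2 stuck-at-0: output 0 ✗
  g2 stuck-at-1: output 1 ✓
  g3 stuck-at-0: output 0 ✗
  g3 stuck-at-1: output 0 ✗
  g4 stuck-at-0: output 1 ✓
  g4 stuck-at-1: output 0 ✗
  g5 stuck-at-0: output 1 ✓
  g5 stuck-at-1: output 0 ✗
  g6 stuck-at-0: output 0 ✗
  g6 stuck-at-1: output 1 ✓
  g7 stuck-at-0: output 0 ✗
  g7 stuck-at-1: output 1 ✓
Consistent faults: {g1 stuck-at-1, g2 stuck-at-1, g4 stuck-at-0, g5 stuck-at-0, g6 stuck-at-1, g7 stuck-at-1} — 6 in all.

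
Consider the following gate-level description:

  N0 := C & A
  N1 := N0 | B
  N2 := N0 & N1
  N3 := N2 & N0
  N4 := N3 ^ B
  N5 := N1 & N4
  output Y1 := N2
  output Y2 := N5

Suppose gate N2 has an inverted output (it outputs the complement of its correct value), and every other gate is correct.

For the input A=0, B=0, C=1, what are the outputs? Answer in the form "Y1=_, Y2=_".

Y1=1, Y2=0

Propagate with N2 forced: N0=0, N1=0, N2=1 [inverted output], N3=0, N4=0, N5=0.
So the outputs are Y1=1, Y2=0. (Without the fault they would be Y1=0, Y2=0.)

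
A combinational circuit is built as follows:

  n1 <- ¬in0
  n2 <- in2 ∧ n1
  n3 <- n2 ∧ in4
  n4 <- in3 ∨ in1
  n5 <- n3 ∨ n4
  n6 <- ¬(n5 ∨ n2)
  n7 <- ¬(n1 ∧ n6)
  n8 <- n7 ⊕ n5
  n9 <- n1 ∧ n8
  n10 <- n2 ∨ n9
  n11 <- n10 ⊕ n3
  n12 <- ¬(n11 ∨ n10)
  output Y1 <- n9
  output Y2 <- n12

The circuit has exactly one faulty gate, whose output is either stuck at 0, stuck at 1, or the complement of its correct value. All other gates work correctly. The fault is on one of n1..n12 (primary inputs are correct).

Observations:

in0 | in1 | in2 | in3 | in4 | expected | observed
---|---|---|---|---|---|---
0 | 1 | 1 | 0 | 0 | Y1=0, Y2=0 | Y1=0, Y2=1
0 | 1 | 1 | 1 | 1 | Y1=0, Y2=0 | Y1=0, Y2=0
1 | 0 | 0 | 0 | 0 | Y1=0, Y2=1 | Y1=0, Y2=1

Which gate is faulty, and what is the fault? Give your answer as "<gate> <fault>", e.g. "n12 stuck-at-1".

Fault-free values for test 1 (in0=0, in1=1, in2=1, in3=0, in4=0): n1=1, n2=1, n3=0, n4=1, n5=1, n6=0, n7=1, n8=0, n9=0, n10=1, n11=1, n12=0, giving Y1=0, Y2=0. Observed Y1=0, Y2=1.
Test 1: faults giving observed Y1=0, Y2=1 are {n1 stuck-at-0, n1 inverted output, n2 stuck-at-0, n2 inverted output, n10 stuck-at-0, n10 inverted output, n12 stuck-at-1, n12 inverted output}.
Test 2 (in0=0, in1=1, in2=1, in3=1, in4=1): fault-free n1=1, n2=1, n3=1, n4=1, n5=1, n6=0, n7=1, n8=0, n9=0, n10=1, n11=0, n12=0 → Y1=0, Y2=0; observed Y1=0, Y2=0. Eliminates n1 stuck-at-0, n1 inverted output, n2 stuck-at-0, n2 inverted output, n12 stuck-at-1, n12 inverted output.
Test 3 (in0=1, in1=0, in2=0, in3=0, in4=0): fault-free n1=0, n2=0, n3=0, n4=0, n5=0, n6=1, n7=1, n8=1, n9=0, n10=0, n11=0, n12=1 → Y1=0, Y2=1; observed Y1=0, Y2=1. Eliminates n10 inverted output.
Only n10 stuck-at-0 is consistent with every test.

n10 stuck-at-0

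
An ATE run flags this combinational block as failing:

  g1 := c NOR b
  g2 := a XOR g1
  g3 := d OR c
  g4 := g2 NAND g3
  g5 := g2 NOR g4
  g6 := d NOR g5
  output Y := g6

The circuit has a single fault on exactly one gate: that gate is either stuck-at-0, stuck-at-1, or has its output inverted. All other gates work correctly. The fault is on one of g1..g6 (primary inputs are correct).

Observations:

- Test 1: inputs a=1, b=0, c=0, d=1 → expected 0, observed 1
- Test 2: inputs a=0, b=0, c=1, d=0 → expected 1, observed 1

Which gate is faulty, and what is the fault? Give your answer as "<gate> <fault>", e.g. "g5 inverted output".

g6 stuck-at-1

Fault-free values for test 1 (a=1, b=0, c=0, d=1): g1=1, g2=0, g3=1, g4=1, g5=0, g6=0, giving Y=0. Observed 1.
Test 1: faults giving observed 1 are {g6 stuck-at-1, g6 inverted output}.
Test 2 (a=0, b=0, c=1, d=0): fault-free g1=0, g2=0, g3=1, g4=1, g5=0, g6=1 → 1; observed 1. Eliminates g6 inverted output.
Only g6 stuck-at-1 is consistent with every test.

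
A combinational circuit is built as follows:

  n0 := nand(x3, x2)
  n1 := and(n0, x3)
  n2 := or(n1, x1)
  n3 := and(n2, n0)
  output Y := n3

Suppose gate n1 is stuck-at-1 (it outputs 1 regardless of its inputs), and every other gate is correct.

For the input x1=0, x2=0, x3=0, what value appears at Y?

1

Propagate with n1 forced: n0=1, n1=1 [stuck-at-1], n2=1, n3=1.
So Y = 1. (Without the fault it would be 0.)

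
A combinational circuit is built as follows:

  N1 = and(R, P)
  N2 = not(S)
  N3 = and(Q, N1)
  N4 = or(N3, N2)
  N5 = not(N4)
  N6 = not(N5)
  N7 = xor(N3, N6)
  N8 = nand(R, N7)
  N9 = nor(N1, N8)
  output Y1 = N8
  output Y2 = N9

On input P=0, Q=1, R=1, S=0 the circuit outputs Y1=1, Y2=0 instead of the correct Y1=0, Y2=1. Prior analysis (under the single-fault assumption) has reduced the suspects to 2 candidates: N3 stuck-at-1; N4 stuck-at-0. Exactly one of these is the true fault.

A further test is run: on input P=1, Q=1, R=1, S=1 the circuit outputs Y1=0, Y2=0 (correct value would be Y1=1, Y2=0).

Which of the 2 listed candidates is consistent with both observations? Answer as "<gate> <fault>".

N4 stuck-at-0

Evaluate each candidate on input P=1, Q=1, R=1, S=1:
  N3 stuck-at-1: N1=1, N2=0, N3=1 [stuck-at-1], N4=1, N5=0, N6=1, N7=0, N8=1, N9=0 → Y1=1, Y2=0 — eliminated
  N4 stuck-at-0: N1=1, N2=0, N3=1, N4=0 [stuck-at-0], N5=1, N6=0, N7=1, N8=0, N9=0 → Y1=0, Y2=0 — matches
Only N4 stuck-at-0 reproduces the observed Y1=0, Y2=0.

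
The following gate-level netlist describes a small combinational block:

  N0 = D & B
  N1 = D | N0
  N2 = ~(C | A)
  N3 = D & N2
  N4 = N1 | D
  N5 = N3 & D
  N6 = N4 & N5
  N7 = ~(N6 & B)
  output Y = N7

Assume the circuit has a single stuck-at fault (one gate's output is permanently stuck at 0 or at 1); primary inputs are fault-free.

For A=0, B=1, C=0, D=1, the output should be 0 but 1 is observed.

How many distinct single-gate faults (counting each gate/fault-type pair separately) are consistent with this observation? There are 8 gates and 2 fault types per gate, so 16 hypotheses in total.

Fault-free: N0=1, N1=1, N2=1, N3=1, N4=1, N5=1, N6=1, N7=0 → 0. Observed 1.
  N0: none of the 2 fault types match ✗
  N1: none of the 2 fault types match ✗
  N2: stuck-at-0 ✓; others ✗
  N3: stuck-at-0 ✓; others ✗
  N4: stuck-at-0 ✓; others ✗
  N5: stuck-at-0 ✓; others ✗
  N6: stuck-at-0 ✓; others ✗
  N7: stuck-at-1 ✓; others ✗
Consistent faults: {N2 stuck-at-0, N3 stuck-at-0, N4 stuck-at-0, N5 stuck-at-0, N6 stuck-at-0, N7 stuck-at-1} — 6 in all.

6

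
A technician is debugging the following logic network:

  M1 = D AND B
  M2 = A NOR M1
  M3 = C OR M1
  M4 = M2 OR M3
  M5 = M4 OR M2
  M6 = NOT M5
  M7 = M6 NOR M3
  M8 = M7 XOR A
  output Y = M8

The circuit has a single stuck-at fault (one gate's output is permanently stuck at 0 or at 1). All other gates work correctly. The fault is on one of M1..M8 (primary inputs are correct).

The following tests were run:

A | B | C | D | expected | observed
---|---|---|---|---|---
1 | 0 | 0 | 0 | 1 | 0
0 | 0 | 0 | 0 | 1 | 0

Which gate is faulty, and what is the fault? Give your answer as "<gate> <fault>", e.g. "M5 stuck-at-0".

M8 stuck-at-0

Fault-free values for test 1 (A=1, B=0, C=0, D=0): M1=0, M2=0, M3=0, M4=0, M5=0, M6=1, M7=0, M8=1, giving Y=1. Observed 0.
Test 1: faults giving observed 0 are {M2 stuck-at-1, M4 stuck-at-1, M5 stuck-at-1, M6 stuck-at-0, M7 stuck-at-1, M8 stuck-at-0}.
Test 2 (A=0, B=0, C=0, D=0): fault-free M1=0, M2=1, M3=0, M4=1, M5=1, M6=0, M7=1, M8=1 → 1; observed 0. Eliminates M2 stuck-at-1, M4 stuck-at-1, M5 stuck-at-1, M6 stuck-at-0, M7 stuck-at-1.
Only M8 stuck-at-0 is consistent with every test.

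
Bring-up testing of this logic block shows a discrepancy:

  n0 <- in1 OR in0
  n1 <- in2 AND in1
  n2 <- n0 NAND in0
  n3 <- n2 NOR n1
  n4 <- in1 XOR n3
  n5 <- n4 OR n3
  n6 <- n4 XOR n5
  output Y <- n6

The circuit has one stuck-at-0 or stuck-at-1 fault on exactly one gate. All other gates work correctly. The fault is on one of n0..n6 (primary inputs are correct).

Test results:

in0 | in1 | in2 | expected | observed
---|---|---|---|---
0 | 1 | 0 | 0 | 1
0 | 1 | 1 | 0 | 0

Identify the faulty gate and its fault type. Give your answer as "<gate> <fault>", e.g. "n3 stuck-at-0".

Fault-free values for test 1 (in0=0, in1=1, in2=0): n0=1, n1=0, n2=1, n3=0, n4=1, n5=1, n6=0, giving Y=0. Observed 1.
Test 1: faults giving observed 1 are {n2 stuck-at-0, n3 stuck-at-1, n5 stuck-at-0, n6 stuck-at-1}.
Test 2 (in0=0, in1=1, in2=1): fault-free n0=1, n1=1, n2=1, n3=0, n4=1, n5=1, n6=0 → 0; observed 0. Eliminates n3 stuck-at-1, n5 stuck-at-0, n6 stuck-at-1.
Only n2 stuck-at-0 is consistent with every test.

n2 stuck-at-0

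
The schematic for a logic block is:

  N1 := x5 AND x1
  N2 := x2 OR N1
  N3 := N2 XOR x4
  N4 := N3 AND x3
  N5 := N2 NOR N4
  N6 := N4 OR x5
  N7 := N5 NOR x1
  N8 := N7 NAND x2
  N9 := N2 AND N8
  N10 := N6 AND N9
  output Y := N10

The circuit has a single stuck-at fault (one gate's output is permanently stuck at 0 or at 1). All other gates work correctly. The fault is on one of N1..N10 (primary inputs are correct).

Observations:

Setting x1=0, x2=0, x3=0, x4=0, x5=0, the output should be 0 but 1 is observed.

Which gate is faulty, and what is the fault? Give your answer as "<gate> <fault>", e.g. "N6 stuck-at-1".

Fault-free values for test 1 (x1=0, x2=0, x3=0, x4=0, x5=0): N1=0, N2=0, N3=0, N4=0, N5=1, N6=0, N7=0, N8=1, N9=0, N10=0, giving Y=0. Observed 1.
Test 1: faults giving observed 1 are {N10 stuck-at-1}.
Only N10 stuck-at-1 is consistent with every test.

N10 stuck-at-1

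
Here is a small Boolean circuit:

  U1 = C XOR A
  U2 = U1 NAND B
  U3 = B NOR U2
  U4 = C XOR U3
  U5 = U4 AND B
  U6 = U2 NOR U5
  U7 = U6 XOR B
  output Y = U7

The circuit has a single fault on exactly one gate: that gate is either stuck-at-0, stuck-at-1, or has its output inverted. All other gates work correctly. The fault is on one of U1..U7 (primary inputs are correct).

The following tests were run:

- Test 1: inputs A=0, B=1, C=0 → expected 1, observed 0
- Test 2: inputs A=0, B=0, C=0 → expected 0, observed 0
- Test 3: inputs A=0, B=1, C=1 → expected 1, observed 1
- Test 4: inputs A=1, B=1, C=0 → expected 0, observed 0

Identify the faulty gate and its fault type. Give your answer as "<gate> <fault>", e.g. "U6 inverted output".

Fault-free values for test 1 (A=0, B=1, C=0): U1=0, U2=1, U3=0, U4=0, U5=0, U6=0, U7=1, giving Y=1. Observed 0.
Test 1: faults giving observed 0 are {U1 stuck-at-1, U1 inverted output, U2 stuck-at-0, U2 inverted output, U6 stuck-at-1, U6 inverted output, U7 stuck-at-0, U7 inverted output}.
Test 2 (A=0, B=0, C=0): fault-free U1=0, U2=1, U3=0, U4=0, U5=0, U6=0, U7=0 → 0; observed 0. Eliminates U2 stuck-at-0, U2 inverted output, U6 stuck-at-1, U6 inverted output, U7 inverted output.
Test 3 (A=0, B=1, C=1): fault-free U1=1, U2=0, U3=0, U4=1, U5=1, U6=0, U7=1 → 1; observed 1. Eliminates U7 stuck-at-0.
Test 4 (A=1, B=1, C=0): fault-free U1=1, U2=0, U3=0, U4=0, U5=0, U6=1, U7=0 → 0; observed 0. Eliminates U1 inverted output.
Only U1 stuck-at-1 is consistent with every test.

U1 stuck-at-1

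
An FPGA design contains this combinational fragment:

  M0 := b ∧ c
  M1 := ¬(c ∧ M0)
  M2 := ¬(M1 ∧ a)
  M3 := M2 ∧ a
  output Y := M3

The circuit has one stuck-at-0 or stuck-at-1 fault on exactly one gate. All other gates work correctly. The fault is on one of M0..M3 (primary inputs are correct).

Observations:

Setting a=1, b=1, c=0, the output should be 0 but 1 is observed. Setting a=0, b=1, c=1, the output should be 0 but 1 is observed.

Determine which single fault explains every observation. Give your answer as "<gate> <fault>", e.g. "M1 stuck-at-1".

Fault-free values for test 1 (a=1, b=1, c=0): M0=0, M1=1, M2=0, M3=0, giving Y=0. Observed 1.
Test 1: faults giving observed 1 are {M1 stuck-at-0, M2 stuck-at-1, M3 stuck-at-1}.
Test 2 (a=0, b=1, c=1): fault-free M0=1, M1=0, M2=1, M3=0 → 0; observed 1. Eliminates M1 stuck-at-0, M2 stuck-at-1.
Only M3 stuck-at-1 is consistent with every test.

M3 stuck-at-1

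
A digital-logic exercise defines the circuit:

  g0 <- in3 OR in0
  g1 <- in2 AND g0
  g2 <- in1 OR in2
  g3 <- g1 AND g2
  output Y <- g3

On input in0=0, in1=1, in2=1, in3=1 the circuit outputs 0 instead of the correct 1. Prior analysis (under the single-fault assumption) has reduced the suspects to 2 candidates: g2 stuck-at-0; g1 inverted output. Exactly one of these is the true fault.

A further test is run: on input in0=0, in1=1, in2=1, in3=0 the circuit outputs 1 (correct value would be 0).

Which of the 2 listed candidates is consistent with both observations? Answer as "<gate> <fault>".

Evaluate each candidate on input in0=0, in1=1, in2=1, in3=0:
  g2 stuck-at-0: g0=0, g1=0, g2=0 [stuck-at-0], g3=0 → 0 — eliminated
  g1 inverted output: g0=0, g1=1 [inverted output], g2=1, g3=1 → 1 — matches
Only g1 inverted output reproduces the observed 1.

g1 inverted output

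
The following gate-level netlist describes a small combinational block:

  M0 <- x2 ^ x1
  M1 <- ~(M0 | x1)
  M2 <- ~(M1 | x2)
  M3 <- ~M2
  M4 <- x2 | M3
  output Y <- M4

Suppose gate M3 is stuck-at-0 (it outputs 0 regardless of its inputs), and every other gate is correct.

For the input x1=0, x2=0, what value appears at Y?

Propagate with M3 forced: M0=0, M1=1, M2=0, M3=0 [stuck-at-0], M4=0.
So Y = 0. (Without the fault it would be 1.)

0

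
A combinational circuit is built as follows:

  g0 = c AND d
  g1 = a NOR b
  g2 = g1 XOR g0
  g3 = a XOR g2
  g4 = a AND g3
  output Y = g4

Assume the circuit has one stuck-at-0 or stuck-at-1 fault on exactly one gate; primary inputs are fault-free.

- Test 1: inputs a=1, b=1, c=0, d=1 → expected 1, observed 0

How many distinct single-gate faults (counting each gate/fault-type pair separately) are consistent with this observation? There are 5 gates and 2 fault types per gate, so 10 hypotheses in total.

Fault-free: g0=0, g1=0, g2=0, g3=1, g4=1 → 1. Observed 0.
  g0 stuck-at-0: output 1 ✗
  g0 stuck-at-1: output 0 ✓
  g1 stuck-at-0: output 1 ✗
  g1 stuck-at-1: output 0 ✓
  g2 stuck-at-0: output 1 ✗
  g2 stuck-at-1: output 0 ✓
  g3 stuck-at-0: output 0 ✓
  g3 stuck-at-1: output 1 ✗
  g4 stuck-at-0: output 0 ✓
  g4 stuck-at-1: output 1 ✗
Consistent faults: {g0 stuck-at-1, g1 stuck-at-1, g2 stuck-at-1, g3 stuck-at-0, g4 stuck-at-0} — 5 in all.

5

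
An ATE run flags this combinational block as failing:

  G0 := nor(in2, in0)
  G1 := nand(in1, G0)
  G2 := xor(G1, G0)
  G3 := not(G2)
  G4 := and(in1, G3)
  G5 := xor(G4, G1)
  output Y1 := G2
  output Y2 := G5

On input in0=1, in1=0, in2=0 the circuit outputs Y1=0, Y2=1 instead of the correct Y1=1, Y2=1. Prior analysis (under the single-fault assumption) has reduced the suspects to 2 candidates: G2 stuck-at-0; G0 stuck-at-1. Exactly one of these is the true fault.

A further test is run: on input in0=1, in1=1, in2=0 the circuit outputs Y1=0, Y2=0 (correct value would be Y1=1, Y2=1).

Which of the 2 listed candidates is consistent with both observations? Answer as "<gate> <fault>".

G2 stuck-at-0

Evaluate each candidate on input in0=1, in1=1, in2=0:
  G2 stuck-at-0: G0=0, G1=1, G2=0 [stuck-at-0], G3=1, G4=1, G5=0 → Y1=0, Y2=0 — matches
  G0 stuck-at-1: G0=1 [stuck-at-1], G1=0, G2=1, G3=0, G4=0, G5=0 → Y1=1, Y2=0 — eliminated
Only G2 stuck-at-0 reproduces the observed Y1=0, Y2=0.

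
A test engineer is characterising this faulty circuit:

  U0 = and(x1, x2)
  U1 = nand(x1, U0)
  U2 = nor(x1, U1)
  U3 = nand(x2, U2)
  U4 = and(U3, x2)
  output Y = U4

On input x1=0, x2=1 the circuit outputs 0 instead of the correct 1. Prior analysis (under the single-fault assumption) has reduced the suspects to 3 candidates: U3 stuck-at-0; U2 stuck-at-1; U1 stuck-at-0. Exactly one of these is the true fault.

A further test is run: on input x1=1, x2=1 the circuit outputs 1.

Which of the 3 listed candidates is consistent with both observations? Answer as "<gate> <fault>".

U1 stuck-at-0

Evaluate each candidate on input x1=1, x2=1:
  U3 stuck-at-0: U0=1, U1=0, U2=0, U3=0 [stuck-at-0], U4=0 → 0 — eliminated
  U2 stuck-at-1: U0=1, U1=0, U2=1 [stuck-at-1], U3=0, U4=0 → 0 — eliminated
  U1 stuck-at-0: U0=1, U1=0 [stuck-at-0], U2=0, U3=1, U4=1 → 1 — matches
Only U1 stuck-at-0 reproduces the observed 1.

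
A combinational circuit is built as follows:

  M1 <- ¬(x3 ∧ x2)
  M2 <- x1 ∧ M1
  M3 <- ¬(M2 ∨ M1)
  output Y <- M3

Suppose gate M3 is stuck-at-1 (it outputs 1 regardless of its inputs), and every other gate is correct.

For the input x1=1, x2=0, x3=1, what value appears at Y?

1

Propagate with M3 forced: M1=1, M2=1, M3=1 [stuck-at-1].
So Y = 1. (Without the fault it would be 0.)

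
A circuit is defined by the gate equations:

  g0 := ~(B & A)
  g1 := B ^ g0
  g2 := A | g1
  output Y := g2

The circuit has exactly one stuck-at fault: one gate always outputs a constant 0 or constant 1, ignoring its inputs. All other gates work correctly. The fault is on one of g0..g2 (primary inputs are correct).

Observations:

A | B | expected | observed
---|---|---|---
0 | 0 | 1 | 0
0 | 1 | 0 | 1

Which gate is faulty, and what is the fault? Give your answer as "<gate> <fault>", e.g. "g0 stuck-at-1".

Fault-free values for test 1 (A=0, B=0): g0=1, g1=1, g2=1, giving Y=1. Observed 0.
Test 1: faults giving observed 0 are {g0 stuck-at-0, g1 stuck-at-0, g2 stuck-at-0}.
Test 2 (A=0, B=1): fault-free g0=1, g1=0, g2=0 → 0; observed 1. Eliminates g1 stuck-at-0, g2 stuck-at-0.
Only g0 stuck-at-0 is consistent with every test.

g0 stuck-at-0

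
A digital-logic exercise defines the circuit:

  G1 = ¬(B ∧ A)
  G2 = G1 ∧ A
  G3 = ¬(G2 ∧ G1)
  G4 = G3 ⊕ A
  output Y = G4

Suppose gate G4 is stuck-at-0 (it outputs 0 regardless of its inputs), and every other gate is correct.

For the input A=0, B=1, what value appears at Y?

Propagate with G4 forced: G1=1, G2=0, G3=1, G4=0 [stuck-at-0].
So Y = 0. (Without the fault it would be 1.)

0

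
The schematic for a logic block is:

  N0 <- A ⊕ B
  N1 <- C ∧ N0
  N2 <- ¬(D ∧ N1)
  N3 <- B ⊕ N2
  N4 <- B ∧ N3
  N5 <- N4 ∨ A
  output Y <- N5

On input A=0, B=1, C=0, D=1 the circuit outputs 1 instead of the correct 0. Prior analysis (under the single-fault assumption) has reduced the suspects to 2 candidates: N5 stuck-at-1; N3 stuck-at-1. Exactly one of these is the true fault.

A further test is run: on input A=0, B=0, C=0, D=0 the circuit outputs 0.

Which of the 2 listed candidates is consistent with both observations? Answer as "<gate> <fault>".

Evaluate each candidate on input A=0, B=0, C=0, D=0:
  N5 stuck-at-1: N0=0, N1=0, N2=1, N3=1, N4=0, N5=1 [stuck-at-1] → 1 — eliminated
  N3 stuck-at-1: N0=0, N1=0, N2=1, N3=1 [stuck-at-1], N4=0, N5=0 → 0 — matches
Only N3 stuck-at-1 reproduces the observed 0.

N3 stuck-at-1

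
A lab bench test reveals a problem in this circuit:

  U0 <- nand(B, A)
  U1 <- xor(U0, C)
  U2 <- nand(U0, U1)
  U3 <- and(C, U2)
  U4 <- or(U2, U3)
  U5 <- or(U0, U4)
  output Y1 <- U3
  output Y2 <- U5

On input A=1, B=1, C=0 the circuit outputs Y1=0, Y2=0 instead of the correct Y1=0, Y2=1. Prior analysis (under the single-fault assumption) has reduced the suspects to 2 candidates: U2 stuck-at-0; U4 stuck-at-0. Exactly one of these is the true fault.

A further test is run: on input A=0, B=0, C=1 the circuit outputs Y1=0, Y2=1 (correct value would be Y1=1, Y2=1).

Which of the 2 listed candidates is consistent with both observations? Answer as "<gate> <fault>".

Evaluate each candidate on input A=0, B=0, C=1:
  U2 stuck-at-0: U0=1, U1=0, U2=0 [stuck-at-0], U3=0, U4=0, U5=1 → Y1=0, Y2=1 — matches
  U4 stuck-at-0: U0=1, U1=0, U2=1, U3=1, U4=0 [stuck-at-0], U5=1 → Y1=1, Y2=1 — eliminated
Only U2 stuck-at-0 reproduces the observed Y1=0, Y2=1.

U2 stuck-at-0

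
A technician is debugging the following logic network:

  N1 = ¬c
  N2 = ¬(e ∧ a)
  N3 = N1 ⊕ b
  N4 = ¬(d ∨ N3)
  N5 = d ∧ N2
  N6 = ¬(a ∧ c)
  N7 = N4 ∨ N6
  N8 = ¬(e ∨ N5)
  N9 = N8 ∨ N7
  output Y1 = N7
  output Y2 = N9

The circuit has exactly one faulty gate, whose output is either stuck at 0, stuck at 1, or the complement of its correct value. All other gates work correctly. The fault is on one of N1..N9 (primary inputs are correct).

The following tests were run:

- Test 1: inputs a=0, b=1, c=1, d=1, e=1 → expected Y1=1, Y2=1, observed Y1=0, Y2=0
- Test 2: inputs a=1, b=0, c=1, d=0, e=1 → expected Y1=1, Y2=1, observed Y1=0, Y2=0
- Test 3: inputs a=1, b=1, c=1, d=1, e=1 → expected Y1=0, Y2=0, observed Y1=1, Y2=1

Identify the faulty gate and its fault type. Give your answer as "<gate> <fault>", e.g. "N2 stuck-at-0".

Fault-free values for test 1 (a=0, b=1, c=1, d=1, e=1): N1=0, N2=1, N3=1, N4=0, N5=1, N6=1, N7=1, N8=0, N9=1, giving Y1=1, Y2=1. Observed Y1=0, Y2=0.
Test 1: faults giving observed Y1=0, Y2=0 are {N6 stuck-at-0, N6 inverted output, N7 stuck-at-0, N7 inverted output}.
Test 2 (a=1, b=0, c=1, d=0, e=1): fault-free N1=0, N2=0, N3=0, N4=1, N5=0, N6=0, N7=1, N8=0, N9=1 → Y1=1, Y2=1; observed Y1=0, Y2=0. Eliminates N6 stuck-at-0, N6 inverted output.
Test 3 (a=1, b=1, c=1, d=1, e=1): fault-free N1=0, N2=0, N3=1, N4=0, N5=0, N6=0, N7=0, N8=0, N9=0 → Y1=0, Y2=0; observed Y1=1, Y2=1. Eliminates N7 stuck-at-0.
Only N7 inverted output is consistent with every test.

N7 inverted output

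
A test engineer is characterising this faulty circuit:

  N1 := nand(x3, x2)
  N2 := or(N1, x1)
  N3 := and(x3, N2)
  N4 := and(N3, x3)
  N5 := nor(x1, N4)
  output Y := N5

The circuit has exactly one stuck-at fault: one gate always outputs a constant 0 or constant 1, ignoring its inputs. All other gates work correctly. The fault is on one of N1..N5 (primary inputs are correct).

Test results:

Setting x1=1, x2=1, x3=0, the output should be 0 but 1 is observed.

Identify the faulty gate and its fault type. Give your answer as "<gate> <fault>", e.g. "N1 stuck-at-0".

Fault-free values for test 1 (x1=1, x2=1, x3=0): N1=1, N2=1, N3=0, N4=0, N5=0, giving Y=0. Observed 1.
Test 1: faults giving observed 1 are {N5 stuck-at-1}.
Only N5 stuck-at-1 is consistent with every test.

N5 stuck-at-1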